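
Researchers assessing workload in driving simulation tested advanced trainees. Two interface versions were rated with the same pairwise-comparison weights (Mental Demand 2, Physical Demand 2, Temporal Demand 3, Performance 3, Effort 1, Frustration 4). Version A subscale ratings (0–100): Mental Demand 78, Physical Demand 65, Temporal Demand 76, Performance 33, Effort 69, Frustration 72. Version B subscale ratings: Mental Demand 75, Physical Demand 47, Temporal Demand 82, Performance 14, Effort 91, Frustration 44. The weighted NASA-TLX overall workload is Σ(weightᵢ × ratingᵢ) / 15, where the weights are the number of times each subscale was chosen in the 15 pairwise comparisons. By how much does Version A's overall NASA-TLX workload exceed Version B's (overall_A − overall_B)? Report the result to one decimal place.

Version A weighted sum = 2·78 + 2·65 + 3·76 + 3·33 + 1·69 + 4·72 = 156 + 130 + 228 + 99 + 69 + 288 = 970; overall_A = 970/15 = 64.6667.
Version B weighted sum = 2·75 + 2·47 + 3·82 + 3·14 + 1·91 + 4·44 = 150 + 94 + 246 + 42 + 91 + 176 = 799; overall_B = 799/15 = 53.2667.
Difference = 64.6667 − 53.2667 = 11.4000 ≈ 11.4.

11.4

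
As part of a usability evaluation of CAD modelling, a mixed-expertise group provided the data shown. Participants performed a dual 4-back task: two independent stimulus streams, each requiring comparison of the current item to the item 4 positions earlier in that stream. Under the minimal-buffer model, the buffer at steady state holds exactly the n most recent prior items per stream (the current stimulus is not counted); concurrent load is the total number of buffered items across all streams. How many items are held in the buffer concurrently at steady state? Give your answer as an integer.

Each stream's buffer holds its 4 most recent prior items.
Two independent streams: 2 × 4 = 8 buffered items at steady state.

8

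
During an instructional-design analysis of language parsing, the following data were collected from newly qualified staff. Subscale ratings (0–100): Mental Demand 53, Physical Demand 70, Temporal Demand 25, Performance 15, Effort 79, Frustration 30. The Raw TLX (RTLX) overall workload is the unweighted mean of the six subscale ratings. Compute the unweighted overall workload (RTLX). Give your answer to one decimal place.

Sum of ratings = 53 + 70 + 25 + 15 + 79 + 30 = 272.
RTLX = 272 / 6 = 45.3333 ≈ 45.3.

45.3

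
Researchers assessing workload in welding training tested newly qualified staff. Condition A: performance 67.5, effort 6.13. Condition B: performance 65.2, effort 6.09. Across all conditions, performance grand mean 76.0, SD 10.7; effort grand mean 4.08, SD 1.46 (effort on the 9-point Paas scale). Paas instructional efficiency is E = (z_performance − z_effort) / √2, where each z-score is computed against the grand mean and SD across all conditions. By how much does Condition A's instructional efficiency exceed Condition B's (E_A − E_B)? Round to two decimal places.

Condition A: z_P = (67.5 − 76.0)/10.7 = -0.7944; z_E = (6.13 − 4.08)/1.46 = 1.4041; E_A = (-0.7944 − 1.4041)/√2 = -1.5546.
Condition B: z_P = (65.2 − 76.0)/10.7 = -1.0093; z_E = (6.09 − 4.08)/1.46 = 1.3767; E_B = (-1.0093 − 1.3767)/√2 = -1.6872.
E_A − E_B = -1.5546 − (-1.6872) = 0.1326 ≈ 0.13.

0.13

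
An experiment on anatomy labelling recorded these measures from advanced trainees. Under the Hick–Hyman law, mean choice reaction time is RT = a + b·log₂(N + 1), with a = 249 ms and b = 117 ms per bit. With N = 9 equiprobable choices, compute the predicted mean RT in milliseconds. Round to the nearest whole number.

log₂(9 + 1) = log₂(10) = 3.3219.
RT = 249 + 117 × 3.3219 = 249 + 388.6623 = 637.6623 ms.
≈ 638 ms.

638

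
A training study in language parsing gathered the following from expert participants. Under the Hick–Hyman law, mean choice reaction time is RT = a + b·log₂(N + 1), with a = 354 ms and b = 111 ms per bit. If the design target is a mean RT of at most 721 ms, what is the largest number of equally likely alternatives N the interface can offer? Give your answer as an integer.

8

Set 354 + 111·log₂(N + 1) ≤ 721.
log₂(N + 1) ≤ (721 − 354) / 111 = 3.3063.
N + 1 ≤ 2^3.3063 = 9.8923.
N ≤ 8.8923, so the largest integer N is 8.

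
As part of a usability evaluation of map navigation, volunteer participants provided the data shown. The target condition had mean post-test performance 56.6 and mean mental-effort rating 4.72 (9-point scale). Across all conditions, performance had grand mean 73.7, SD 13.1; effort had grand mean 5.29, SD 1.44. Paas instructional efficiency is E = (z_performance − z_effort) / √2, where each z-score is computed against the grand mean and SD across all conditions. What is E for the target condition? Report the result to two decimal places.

-0.64

z_performance = (56.6 − 73.7) / 13.1 = -17.1000 / 13.1 = -1.3053.
z_effort = (4.72 − 5.29) / 1.44 = -0.5700 / 1.44 = -0.3958.
z_P − z_E = -1.3053 − (-0.3958) = -0.9095.
E = -0.9095 / √2 = -0.9095 / 1.41421 = -0.6431 ≈ -0.64.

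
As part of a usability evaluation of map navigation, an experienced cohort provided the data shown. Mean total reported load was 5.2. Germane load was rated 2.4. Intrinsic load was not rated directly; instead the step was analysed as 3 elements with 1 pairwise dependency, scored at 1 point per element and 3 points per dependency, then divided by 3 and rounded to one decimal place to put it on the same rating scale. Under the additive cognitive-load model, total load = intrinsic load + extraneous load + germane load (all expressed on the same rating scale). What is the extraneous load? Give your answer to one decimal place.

Intrinsic (element-interactivity): (3 × 1 + 1 × 3) / 3 = 6 / 3 = 2.0000 → 2.0.
extraneous load = total − intrinsic − germane
             = 5.2 − 2.0 − 2.4 = 0.8.

0.8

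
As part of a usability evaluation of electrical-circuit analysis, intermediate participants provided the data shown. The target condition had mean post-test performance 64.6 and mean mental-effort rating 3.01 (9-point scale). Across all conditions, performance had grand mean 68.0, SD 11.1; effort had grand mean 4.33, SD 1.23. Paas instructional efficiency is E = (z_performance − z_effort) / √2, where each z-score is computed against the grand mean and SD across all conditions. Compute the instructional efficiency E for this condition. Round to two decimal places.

z_performance = (64.6 − 68.0) / 11.1 = -3.4000 / 11.1 = -0.3063.
z_effort = (3.01 − 4.33) / 1.23 = -1.3200 / 1.23 = -1.0732.
z_P − z_E = -0.3063 − (-1.0732) = 0.7669.
E = 0.7669 / √2 = 0.7669 / 1.41421 = 0.5423 ≈ 0.54.

0.54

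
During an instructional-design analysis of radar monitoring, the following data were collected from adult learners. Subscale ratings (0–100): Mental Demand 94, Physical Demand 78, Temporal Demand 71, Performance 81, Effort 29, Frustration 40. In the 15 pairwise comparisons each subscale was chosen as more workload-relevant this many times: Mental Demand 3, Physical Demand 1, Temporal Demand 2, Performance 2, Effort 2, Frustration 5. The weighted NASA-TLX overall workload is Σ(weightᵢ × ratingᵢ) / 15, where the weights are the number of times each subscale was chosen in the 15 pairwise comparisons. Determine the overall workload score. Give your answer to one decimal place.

61.5

The tallies are the weights (they sum to 15).
Weighted sum = 3·94 + 1·78 + 2·71 + 2·81 + 2·29 + 5·40
            = 282 + 78 + 142 + 162 + 58 + 200 = 922.
Overall workload = 922 / 15 = 61.4667 ≈ 61.5.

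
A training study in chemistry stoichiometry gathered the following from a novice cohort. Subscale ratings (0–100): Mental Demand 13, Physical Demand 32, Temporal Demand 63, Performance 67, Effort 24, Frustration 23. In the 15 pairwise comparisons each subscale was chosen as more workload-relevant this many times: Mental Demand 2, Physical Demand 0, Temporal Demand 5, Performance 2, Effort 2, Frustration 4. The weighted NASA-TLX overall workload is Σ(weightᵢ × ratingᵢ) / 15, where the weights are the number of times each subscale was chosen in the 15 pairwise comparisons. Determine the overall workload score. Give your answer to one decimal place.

41.0

The tallies are the weights (they sum to 15).
Weighted sum = 2·13 + 0·32 + 5·63 + 2·67 + 2·24 + 4·23
            = 26 + 0 + 315 + 134 + 48 + 92 = 615.
Overall workload = 615 / 15 = 41.0000 ≈ 41.0.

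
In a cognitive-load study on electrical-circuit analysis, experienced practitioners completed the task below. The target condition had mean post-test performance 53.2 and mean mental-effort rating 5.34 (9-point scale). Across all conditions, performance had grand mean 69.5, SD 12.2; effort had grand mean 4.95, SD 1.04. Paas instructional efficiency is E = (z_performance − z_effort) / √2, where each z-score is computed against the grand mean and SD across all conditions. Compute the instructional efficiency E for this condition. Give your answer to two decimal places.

-1.21

z_performance = (53.2 − 69.5) / 12.2 = -16.3000 / 12.2 = -1.3361.
z_effort = (5.34 − 4.95) / 1.04 = 0.3900 / 1.04 = 0.3750.
z_P − z_E = -1.3361 − 0.3750 = -1.7111.
E = -1.7111 / √2 = -1.7111 / 1.41421 = -1.2099 ≈ -1.21.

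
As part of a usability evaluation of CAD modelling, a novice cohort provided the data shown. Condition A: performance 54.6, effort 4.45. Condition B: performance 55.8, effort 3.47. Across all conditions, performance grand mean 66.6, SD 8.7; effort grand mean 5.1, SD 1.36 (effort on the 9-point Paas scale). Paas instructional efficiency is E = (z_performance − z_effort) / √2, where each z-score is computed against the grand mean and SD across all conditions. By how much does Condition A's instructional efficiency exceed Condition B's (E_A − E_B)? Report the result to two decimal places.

-0.61

Condition A: z_P = (54.6 − 66.6)/8.7 = -1.3793; z_E = (4.45 − 5.1)/1.36 = -0.4779; E_A = (-1.3793 − (-0.4779))/√2 = -0.6374.
Condition B: z_P = (55.8 − 66.6)/8.7 = -1.2414; z_E = (3.47 − 5.1)/1.36 = -1.1985; E_B = (-1.2414 − (-1.1985))/√2 = -0.0303.
E_A − E_B = -0.6374 − (-0.0303) = -0.6071 ≈ -0.61.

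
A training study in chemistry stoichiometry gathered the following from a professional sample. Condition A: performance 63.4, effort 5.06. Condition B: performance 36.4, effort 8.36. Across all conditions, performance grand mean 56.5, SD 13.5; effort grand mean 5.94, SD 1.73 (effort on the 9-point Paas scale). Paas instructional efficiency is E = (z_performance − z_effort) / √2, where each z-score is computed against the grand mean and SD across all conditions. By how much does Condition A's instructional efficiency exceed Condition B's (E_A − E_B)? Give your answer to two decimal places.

Condition A: z_P = (63.4 − 56.5)/13.5 = 0.5111; z_E = (5.06 − 5.94)/1.73 = -0.5087; E_A = (0.5111 − (-0.5087))/√2 = 0.7211.
Condition B: z_P = (36.4 − 56.5)/13.5 = -1.4889; z_E = (8.36 − 5.94)/1.73 = 1.3988; E_B = (-1.4889 − 1.3988)/√2 = -2.0419.
E_A − E_B = 0.7211 − (-2.0419) = 2.7630 ≈ 2.76.

2.76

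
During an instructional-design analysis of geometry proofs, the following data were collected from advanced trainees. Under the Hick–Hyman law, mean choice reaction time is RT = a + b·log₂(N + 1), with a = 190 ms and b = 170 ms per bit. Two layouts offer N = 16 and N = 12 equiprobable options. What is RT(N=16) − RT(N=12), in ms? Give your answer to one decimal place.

RT(16) = 190 + 170·log₂(17) = 190 + 170·4.0875 = 884.8750 ms.
RT(12) = 190 + 170·log₂(13) = 190 + 170·3.7004 = 819.0680 ms.
Difference = 884.8750 − 819.0680 = 65.8070 ≈ 65.8 ms.

65.8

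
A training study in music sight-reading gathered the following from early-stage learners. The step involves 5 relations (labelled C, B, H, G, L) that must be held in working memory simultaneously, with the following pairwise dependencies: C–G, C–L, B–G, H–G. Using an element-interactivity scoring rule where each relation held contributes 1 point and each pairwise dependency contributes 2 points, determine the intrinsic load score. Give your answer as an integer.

Count of relations held simultaneously: 5.
Count of pairwise dependencies listed: 4.
Element contribution: 5 × 1 = 5.
Interaction contribution: 4 × 2 = 8.
Intrinsic load = 5 + 8 = 13.

13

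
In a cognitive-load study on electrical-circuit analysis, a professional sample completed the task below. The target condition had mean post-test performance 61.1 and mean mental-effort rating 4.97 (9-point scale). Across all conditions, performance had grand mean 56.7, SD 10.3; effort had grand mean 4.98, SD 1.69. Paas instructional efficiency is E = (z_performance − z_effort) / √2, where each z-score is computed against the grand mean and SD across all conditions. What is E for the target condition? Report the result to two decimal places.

z_performance = (61.1 − 56.7) / 10.3 = 4.4000 / 10.3 = 0.4272.
z_effort = (4.97 − 4.98) / 1.69 = -0.0100 / 1.69 = -0.0059.
z_P − z_E = 0.4272 − (-0.0059) = 0.4331.
E = 0.4331 / √2 = 0.4331 / 1.41421 = 0.3062 ≈ 0.31.

0.31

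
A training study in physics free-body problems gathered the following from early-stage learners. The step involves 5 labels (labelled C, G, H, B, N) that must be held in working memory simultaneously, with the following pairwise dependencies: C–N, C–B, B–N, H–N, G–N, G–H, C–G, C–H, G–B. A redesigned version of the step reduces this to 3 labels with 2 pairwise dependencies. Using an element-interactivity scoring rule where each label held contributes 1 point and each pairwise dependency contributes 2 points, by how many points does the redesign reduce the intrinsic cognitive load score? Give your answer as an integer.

16

Original: 5 × 1 + 9 × 2 = 5 + 18 = 23.
Redesigned: 3 × 1 + 2 × 2 = 3 + 4 = 7.
Reduction = 23 − 7 = 16.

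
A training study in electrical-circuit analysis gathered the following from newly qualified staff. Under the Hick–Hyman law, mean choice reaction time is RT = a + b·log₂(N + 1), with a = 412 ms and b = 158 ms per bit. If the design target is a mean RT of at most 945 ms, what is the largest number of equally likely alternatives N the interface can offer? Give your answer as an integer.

9

Set 412 + 158·log₂(N + 1) ≤ 945.
log₂(N + 1) ≤ (945 − 412) / 158 = 3.3734.
N + 1 ≤ 2^3.3734 = 10.3632.
N ≤ 9.3632, so the largest integer N is 9.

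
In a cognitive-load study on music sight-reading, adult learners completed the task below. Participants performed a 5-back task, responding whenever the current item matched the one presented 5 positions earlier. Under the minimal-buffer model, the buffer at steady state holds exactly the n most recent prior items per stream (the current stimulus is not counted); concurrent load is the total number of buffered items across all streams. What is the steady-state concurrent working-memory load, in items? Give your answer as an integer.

The buffer holds the 5 most recent prior items.
Steady-state concurrent load = 5 items.

5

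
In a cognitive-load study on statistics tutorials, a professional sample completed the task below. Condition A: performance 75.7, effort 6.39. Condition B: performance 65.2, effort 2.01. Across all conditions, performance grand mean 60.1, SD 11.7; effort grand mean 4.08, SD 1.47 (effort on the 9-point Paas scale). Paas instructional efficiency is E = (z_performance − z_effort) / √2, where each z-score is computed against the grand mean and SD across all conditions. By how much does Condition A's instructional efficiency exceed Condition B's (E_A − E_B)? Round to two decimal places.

-1.47

Condition A: z_P = (75.7 − 60.1)/11.7 = 1.3333; z_E = (6.39 − 4.08)/1.47 = 1.5714; E_A = (1.3333 − 1.5714)/√2 = -0.1684.
Condition B: z_P = (65.2 − 60.1)/11.7 = 0.4359; z_E = (2.01 − 4.08)/1.47 = -1.4082; E_B = (0.4359 − (-1.4082))/√2 = 1.3040.
E_A − E_B = -0.1684 − 1.3040 = -1.4724 ≈ -1.47.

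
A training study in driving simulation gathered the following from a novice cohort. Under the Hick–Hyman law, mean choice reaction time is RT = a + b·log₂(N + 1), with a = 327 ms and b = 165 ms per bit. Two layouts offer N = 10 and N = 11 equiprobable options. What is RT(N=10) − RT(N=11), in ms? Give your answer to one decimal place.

-20.7

RT(10) = 327 + 165·log₂(11) = 327 + 165·3.4594 = 897.8010 ms.
RT(11) = 327 + 165·log₂(12) = 327 + 165·3.5850 = 918.5250 ms.
Difference = 897.8010 − 918.5250 = -20.7240 ≈ -20.7 ms.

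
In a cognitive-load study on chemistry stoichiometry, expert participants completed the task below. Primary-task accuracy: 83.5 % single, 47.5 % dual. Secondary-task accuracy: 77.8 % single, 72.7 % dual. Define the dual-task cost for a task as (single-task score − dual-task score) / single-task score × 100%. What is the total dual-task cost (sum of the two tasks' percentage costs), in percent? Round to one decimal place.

49.7

Primary cost = (83.5 − 47.5) / 83.5 × 100% = 43.1138%.
Secondary cost = (77.8 − 72.7) / 77.8 × 100% = 6.5553%.
Total = 43.1138% + 6.5553% = 49.6691% ≈ 49.7%.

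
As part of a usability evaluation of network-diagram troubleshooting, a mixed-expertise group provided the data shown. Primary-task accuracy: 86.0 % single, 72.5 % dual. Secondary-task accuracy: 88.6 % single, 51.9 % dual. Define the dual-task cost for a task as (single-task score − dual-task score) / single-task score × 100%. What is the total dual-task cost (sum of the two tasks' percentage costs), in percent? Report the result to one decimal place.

57.1

Primary cost = (86.0 − 72.5) / 86.0 × 100% = 15.6977%.
Secondary cost = (88.6 − 51.9) / 88.6 × 100% = 41.4221%.
Total = 15.6977% + 41.4221% = 57.1198% ≈ 57.1%.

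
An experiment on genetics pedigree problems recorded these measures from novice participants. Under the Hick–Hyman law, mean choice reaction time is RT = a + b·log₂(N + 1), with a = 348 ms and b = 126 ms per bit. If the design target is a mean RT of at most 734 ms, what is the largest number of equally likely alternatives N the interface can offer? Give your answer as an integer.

Set 348 + 126·log₂(N + 1) ≤ 734.
log₂(N + 1) ≤ (734 − 348) / 126 = 3.0635.
N + 1 ≤ 2^3.0635 = 8.3600.
N ≤ 7.3600, so the largest integer N is 7.

7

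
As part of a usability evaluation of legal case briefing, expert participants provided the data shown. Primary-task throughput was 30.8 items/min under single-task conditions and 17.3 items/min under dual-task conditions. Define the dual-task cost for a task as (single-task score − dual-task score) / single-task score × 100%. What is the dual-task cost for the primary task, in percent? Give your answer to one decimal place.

Cost = (30.8 − 17.3) / 30.8 × 100%
     = 13.5000 / 30.8 × 100% = 43.8312%.
≈ 43.8%.

43.8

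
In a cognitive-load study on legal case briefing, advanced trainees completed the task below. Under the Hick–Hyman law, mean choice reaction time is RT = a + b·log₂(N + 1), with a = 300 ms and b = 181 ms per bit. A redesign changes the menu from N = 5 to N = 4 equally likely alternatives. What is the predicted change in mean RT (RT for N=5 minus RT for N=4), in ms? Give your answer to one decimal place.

47.6

RT(5) = 300 + 181·log₂(6) = 300 + 181·2.5850 = 767.8850 ms.
RT(4) = 300 + 181·log₂(5) = 300 + 181·2.3219 = 720.2639 ms.
Difference = 767.8850 − 720.2639 = 47.6211 ≈ 47.6 ms.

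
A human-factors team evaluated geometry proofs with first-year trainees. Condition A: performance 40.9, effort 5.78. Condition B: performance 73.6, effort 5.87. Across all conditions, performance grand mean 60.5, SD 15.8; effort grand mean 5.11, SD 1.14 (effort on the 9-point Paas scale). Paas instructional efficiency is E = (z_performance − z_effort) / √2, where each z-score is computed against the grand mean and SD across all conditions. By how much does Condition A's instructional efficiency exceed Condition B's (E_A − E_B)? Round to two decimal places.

Condition A: z_P = (40.9 − 60.5)/15.8 = -1.2405; z_E = (5.78 − 5.11)/1.14 = 0.5877; E_A = (-1.2405 − 0.5877)/√2 = -1.2927.
Condition B: z_P = (73.6 − 60.5)/15.8 = 0.8291; z_E = (5.87 − 5.11)/1.14 = 0.6667; E_B = (0.8291 − 0.6667)/√2 = 0.1148.
E_A − E_B = -1.2927 − 0.1148 = -1.4075 ≈ -1.41.

-1.41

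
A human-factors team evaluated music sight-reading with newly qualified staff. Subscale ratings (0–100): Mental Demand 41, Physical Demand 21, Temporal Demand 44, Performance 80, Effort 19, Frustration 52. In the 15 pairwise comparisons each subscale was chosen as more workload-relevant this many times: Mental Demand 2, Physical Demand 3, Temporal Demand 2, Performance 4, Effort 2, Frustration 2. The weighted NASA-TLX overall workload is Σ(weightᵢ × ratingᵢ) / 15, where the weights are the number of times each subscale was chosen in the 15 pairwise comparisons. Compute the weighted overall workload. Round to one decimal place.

The tallies are the weights (they sum to 15).
Weighted sum = 2·41 + 3·21 + 2·44 + 4·80 + 2·19 + 2·52
            = 82 + 63 + 88 + 320 + 38 + 104 = 695.
Overall workload = 695 / 15 = 46.3333 ≈ 46.3.

46.3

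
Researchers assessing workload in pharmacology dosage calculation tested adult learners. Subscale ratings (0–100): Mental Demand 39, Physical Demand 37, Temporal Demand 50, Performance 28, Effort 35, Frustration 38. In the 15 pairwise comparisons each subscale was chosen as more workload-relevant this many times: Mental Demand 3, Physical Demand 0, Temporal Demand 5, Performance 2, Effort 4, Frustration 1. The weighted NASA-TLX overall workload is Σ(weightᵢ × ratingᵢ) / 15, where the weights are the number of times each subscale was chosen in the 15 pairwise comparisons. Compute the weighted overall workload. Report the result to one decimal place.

40.1

The tallies are the weights (they sum to 15).
Weighted sum = 3·39 + 0·37 + 5·50 + 2·28 + 4·35 + 1·38
            = 117 + 0 + 250 + 56 + 140 + 38 = 601.
Overall workload = 601 / 15 = 40.0667 ≈ 40.1.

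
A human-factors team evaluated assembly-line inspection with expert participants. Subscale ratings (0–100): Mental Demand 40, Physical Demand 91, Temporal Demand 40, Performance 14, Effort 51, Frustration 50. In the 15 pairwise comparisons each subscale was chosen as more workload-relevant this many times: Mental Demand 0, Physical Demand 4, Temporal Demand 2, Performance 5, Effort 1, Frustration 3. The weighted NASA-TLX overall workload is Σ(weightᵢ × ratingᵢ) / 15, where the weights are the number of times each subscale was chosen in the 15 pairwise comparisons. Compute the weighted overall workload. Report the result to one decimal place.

47.7

The tallies are the weights (they sum to 15).
Weighted sum = 0·40 + 4·91 + 2·40 + 5·14 + 1·51 + 3·50
            = 0 + 364 + 80 + 70 + 51 + 150 = 715.
Overall workload = 715 / 15 = 47.6667 ≈ 47.7.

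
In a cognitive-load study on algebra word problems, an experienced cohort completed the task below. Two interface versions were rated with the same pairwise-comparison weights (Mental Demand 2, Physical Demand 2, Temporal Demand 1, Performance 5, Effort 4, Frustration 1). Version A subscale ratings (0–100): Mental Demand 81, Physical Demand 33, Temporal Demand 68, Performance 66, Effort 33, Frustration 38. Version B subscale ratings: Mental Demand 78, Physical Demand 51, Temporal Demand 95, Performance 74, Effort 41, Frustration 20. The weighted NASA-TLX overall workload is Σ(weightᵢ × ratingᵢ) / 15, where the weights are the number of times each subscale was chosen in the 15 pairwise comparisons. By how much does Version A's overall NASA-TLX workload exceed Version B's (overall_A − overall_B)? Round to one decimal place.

-7.4

Version A weighted sum = 2·81 + 2·33 + 1·68 + 5·66 + 4·33 + 1·38 = 162 + 66 + 68 + 330 + 132 + 38 = 796; overall_A = 796/15 = 53.0667.
Version B weighted sum = 2·78 + 2·51 + 1·95 + 5·74 + 4·41 + 1·20 = 156 + 102 + 95 + 370 + 164 + 20 = 907; overall_B = 907/15 = 60.4667.
Difference = 53.0667 − 60.4667 = -7.4000 ≈ -7.4.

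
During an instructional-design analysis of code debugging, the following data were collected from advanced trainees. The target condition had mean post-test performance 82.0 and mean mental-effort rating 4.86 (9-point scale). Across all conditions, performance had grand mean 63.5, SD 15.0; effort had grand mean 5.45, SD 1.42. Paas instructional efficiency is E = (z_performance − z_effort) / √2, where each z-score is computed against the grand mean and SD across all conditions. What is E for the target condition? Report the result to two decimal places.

z_performance = (82.0 − 63.5) / 15.0 = 18.5000 / 15.0 = 1.2333.
z_effort = (4.86 − 5.45) / 1.42 = -0.5900 / 1.42 = -0.4155.
z_P − z_E = 1.2333 − (-0.4155) = 1.6488.
E = 1.6488 / √2 = 1.6488 / 1.41421 = 1.1659 ≈ 1.17.

1.17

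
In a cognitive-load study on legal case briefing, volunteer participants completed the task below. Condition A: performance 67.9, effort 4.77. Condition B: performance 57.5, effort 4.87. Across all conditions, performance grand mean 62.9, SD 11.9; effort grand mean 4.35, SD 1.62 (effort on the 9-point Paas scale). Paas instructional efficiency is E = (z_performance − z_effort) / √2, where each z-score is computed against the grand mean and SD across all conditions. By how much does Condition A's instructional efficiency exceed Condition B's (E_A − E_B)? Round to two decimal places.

Condition A: z_P = (67.9 − 62.9)/11.9 = 0.4202; z_E = (4.77 − 4.35)/1.62 = 0.2593; E_A = (0.4202 − 0.2593)/√2 = 0.1138.
Condition B: z_P = (57.5 − 62.9)/11.9 = -0.4538; z_E = (4.87 − 4.35)/1.62 = 0.3210; E_B = (-0.4538 − 0.3210)/√2 = -0.5479.
E_A − E_B = 0.1138 − (-0.5479) = 0.6617 ≈ 0.66.

0.66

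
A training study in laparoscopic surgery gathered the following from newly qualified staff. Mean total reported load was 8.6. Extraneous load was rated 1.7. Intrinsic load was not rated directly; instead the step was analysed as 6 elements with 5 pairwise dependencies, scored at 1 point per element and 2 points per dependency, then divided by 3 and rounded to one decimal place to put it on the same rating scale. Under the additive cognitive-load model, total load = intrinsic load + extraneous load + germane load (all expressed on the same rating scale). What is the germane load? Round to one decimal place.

Intrinsic (element-interactivity): (6 × 1 + 5 × 2) / 3 = 16 / 3 = 5.3333 → 5.3.
germane load = total − intrinsic − extraneous
             = 8.6 − 5.3 − 1.7 = 1.6.

1.6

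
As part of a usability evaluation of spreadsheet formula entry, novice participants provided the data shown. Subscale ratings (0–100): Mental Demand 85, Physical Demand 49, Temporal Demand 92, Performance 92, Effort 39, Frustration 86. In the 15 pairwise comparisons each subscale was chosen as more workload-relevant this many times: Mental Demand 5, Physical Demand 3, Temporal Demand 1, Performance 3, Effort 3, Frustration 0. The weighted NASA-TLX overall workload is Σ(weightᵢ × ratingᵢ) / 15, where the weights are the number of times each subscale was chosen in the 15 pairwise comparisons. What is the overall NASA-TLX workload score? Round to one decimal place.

The tallies are the weights (they sum to 15).
Weighted sum = 5·85 + 3·49 + 1·92 + 3·92 + 3·39 + 0·86
            = 425 + 147 + 92 + 276 + 117 + 0 = 1057.
Overall workload = 1057 / 15 = 70.4667 ≈ 70.5.

70.5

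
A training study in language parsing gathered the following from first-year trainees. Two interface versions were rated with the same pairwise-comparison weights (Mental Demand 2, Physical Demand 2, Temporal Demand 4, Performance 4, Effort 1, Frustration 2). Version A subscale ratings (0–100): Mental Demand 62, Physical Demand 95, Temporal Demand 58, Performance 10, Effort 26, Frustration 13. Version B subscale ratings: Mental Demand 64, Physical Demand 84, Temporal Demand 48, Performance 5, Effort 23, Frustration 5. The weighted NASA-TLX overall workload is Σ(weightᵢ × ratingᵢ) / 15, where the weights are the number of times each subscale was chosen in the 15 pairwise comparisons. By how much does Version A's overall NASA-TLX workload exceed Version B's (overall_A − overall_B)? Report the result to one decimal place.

6.5

Version A weighted sum = 2·62 + 2·95 + 4·58 + 4·10 + 1·26 + 2·13 = 124 + 190 + 232 + 40 + 26 + 26 = 638; overall_A = 638/15 = 42.5333.
Version B weighted sum = 2·64 + 2·84 + 4·48 + 4·5 + 1·23 + 2·5 = 128 + 168 + 192 + 20 + 23 + 10 = 541; overall_B = 541/15 = 36.0667.
Difference = 42.5333 − 36.0667 = 6.4666 ≈ 6.5.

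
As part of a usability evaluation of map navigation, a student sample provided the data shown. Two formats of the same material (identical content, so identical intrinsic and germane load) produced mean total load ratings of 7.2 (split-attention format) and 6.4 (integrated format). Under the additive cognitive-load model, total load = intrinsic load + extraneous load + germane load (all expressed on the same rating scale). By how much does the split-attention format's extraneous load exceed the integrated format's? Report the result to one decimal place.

0.8

Intrinsic and germane load are equal across formats, so the difference in total load equals the difference in extraneous load.
Extraneous-load difference = 7.2 − 6.4 = 0.8.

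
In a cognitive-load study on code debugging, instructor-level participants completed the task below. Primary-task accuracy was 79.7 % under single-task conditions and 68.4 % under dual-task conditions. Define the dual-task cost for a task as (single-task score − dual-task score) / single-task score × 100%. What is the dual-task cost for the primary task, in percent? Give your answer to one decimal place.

Cost = (79.7 − 68.4) / 79.7 × 100%
     = 11.3000 / 79.7 × 100% = 14.1782%.
≈ 14.2%.

14.2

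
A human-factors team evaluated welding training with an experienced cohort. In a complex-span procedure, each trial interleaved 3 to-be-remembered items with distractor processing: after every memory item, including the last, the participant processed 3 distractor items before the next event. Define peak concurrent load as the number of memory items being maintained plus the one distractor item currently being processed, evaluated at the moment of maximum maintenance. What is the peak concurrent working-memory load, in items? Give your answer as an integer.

Maintenance is greatest during the distractor(s) after memory item 3: all 3 memory items are being held.
One distractor item is concurrently being processed.
Peak concurrent load = 3 + 1 = 4 items.

4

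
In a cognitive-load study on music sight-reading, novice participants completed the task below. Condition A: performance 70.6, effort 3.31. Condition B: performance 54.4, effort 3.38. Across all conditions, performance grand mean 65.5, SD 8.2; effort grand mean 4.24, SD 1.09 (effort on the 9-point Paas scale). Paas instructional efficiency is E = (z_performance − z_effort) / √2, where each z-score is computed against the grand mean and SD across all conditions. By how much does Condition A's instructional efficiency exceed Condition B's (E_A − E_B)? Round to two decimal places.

1.44

Condition A: z_P = (70.6 − 65.5)/8.2 = 0.6220; z_E = (3.31 − 4.24)/1.09 = -0.8532; E_A = (0.6220 − (-0.8532))/√2 = 1.0431.
Condition B: z_P = (54.4 − 65.5)/8.2 = -1.3537; z_E = (3.38 − 4.24)/1.09 = -0.7890; E_B = (-1.3537 − (-0.7890))/√2 = -0.3993.
E_A − E_B = 1.0431 − (-0.3993) = 1.4424 ≈ 1.44.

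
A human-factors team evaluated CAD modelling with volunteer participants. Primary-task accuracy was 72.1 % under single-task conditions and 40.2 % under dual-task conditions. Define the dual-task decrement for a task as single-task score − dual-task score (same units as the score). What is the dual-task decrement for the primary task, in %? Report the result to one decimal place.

Decrement = 72.1 − 40.2 = 31.9000 % ≈ 31.9 %.

31.9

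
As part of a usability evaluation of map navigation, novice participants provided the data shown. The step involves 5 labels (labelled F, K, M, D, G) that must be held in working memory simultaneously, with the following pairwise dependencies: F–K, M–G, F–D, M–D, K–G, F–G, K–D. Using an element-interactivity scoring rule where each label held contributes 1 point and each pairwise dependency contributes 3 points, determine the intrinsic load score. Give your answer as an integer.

Count of labels held simultaneously: 5.
Count of pairwise dependencies listed: 7.
Element contribution: 5 × 1 = 5.
Interaction contribution: 7 × 3 = 21.
Intrinsic load = 5 + 21 = 26.

26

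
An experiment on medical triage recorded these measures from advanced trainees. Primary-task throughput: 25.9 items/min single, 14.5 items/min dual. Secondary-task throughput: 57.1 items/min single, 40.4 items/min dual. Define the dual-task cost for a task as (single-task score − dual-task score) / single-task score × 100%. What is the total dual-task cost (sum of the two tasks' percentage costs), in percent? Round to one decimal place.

Primary cost = (25.9 − 14.5) / 25.9 × 100% = 44.0154%.
Secondary cost = (57.1 − 40.4) / 57.1 × 100% = 29.2469%.
Total = 44.0154% + 29.2469% = 73.2623% ≈ 73.3%.

73.3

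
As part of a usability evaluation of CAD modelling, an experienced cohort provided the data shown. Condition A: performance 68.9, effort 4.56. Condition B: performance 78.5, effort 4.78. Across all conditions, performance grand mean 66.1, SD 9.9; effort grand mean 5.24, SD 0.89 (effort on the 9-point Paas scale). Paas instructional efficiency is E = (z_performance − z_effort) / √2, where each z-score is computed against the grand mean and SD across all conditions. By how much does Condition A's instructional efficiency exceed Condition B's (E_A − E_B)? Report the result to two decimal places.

Condition A: z_P = (68.9 − 66.1)/9.9 = 0.2828; z_E = (4.56 − 5.24)/0.89 = -0.7640; E_A = (0.2828 − (-0.7640))/√2 = 0.7402.
Condition B: z_P = (78.5 − 66.1)/9.9 = 1.2525; z_E = (4.78 − 5.24)/0.89 = -0.5169; E_B = (1.2525 − (-0.5169))/√2 = 1.2512.
E_A − E_B = 0.7402 − 1.2512 = -0.5110 ≈ -0.51.

-0.51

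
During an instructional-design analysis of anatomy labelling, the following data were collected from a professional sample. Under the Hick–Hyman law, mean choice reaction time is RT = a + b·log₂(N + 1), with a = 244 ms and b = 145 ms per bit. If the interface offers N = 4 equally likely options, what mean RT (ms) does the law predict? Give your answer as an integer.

581

log₂(4 + 1) = log₂(5) = 2.3219.
RT = 244 + 145 × 2.3219 = 244 + 336.6755 = 580.6755 ms.
≈ 581 ms.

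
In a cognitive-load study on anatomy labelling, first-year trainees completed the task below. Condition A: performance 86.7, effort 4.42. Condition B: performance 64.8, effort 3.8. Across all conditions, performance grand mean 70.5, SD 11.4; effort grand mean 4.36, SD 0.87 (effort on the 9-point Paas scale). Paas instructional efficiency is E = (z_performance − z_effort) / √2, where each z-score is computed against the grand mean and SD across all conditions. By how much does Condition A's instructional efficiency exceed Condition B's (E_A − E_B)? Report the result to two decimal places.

0.85

Condition A: z_P = (86.7 − 70.5)/11.4 = 1.4211; z_E = (4.42 − 4.36)/0.87 = 0.0690; E_A = (1.4211 − 0.0690)/√2 = 0.9561.
Condition B: z_P = (64.8 − 70.5)/11.4 = -0.5000; z_E = (3.8 − 4.36)/0.87 = -0.6437; E_B = (-0.5000 − (-0.6437))/√2 = 0.1016.
E_A − E_B = 0.9561 − 0.1016 = 0.8545 ≈ 0.85.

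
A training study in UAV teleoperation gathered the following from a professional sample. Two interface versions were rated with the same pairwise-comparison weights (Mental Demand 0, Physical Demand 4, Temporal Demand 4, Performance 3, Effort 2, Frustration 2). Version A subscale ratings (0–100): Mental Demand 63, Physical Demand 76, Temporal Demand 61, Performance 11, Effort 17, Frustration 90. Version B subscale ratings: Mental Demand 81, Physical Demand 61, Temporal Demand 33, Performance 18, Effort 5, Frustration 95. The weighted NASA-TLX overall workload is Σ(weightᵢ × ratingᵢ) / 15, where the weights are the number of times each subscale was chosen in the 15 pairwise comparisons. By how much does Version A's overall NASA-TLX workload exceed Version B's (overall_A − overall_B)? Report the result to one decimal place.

Version A weighted sum = 0·63 + 4·76 + 4·61 + 3·11 + 2·17 + 2·90 = 0 + 304 + 244 + 33 + 34 + 180 = 795; overall_A = 795/15 = 53.0000.
Version B weighted sum = 0·81 + 4·61 + 4·33 + 3·18 + 2·5 + 2·95 = 0 + 244 + 132 + 54 + 10 + 190 = 630; overall_B = 630/15 = 42.0000.
Difference = 53.0000 − 42.0000 = 11.0000 ≈ 11.0.

11.0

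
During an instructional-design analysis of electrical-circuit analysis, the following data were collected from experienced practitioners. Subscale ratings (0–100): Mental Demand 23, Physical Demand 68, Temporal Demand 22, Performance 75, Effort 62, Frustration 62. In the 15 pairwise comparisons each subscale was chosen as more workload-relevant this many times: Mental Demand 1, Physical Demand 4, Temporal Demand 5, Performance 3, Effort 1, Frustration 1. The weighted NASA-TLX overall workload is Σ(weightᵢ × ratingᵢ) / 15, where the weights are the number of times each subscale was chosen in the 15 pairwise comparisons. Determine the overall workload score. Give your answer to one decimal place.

50.3

The tallies are the weights (they sum to 15).
Weighted sum = 1·23 + 4·68 + 5·22 + 3·75 + 1·62 + 1·62
            = 23 + 272 + 110 + 225 + 62 + 62 = 754.
Overall workload = 754 / 15 = 50.2667 ≈ 50.3.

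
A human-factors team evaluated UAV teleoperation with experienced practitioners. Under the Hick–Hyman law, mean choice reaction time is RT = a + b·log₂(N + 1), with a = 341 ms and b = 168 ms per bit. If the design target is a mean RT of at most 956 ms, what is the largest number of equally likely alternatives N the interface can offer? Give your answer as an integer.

11

Set 341 + 168·log₂(N + 1) ≤ 956.
log₂(N + 1) ≤ (956 − 341) / 168 = 3.6607.
N + 1 ≤ 2^3.6607 = 12.6468.
N ≤ 11.6468, so the largest integer N is 11.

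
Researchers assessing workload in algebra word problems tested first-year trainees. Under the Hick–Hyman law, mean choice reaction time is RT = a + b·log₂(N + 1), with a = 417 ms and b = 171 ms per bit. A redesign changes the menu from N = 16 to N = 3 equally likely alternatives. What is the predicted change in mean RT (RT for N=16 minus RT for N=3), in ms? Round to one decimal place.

RT(16) = 417 + 171·log₂(17) = 417 + 171·4.0875 = 1115.9625 ms.
RT(3) = 417 + 171·log₂(4) = 417 + 171·2.0000 = 759.0000 ms.
Difference = 1115.9625 − 759.0000 = 356.9625 ≈ 357.0 ms.

357.0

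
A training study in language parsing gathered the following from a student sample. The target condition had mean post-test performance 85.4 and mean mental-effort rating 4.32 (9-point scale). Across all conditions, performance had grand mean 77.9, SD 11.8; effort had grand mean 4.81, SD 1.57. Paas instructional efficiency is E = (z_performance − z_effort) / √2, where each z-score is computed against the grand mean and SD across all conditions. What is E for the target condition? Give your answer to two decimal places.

0.67

z_performance = (85.4 − 77.9) / 11.8 = 7.5000 / 11.8 = 0.6356.
z_effort = (4.32 − 4.81) / 1.57 = -0.4900 / 1.57 = -0.3121.
z_P − z_E = 0.6356 − (-0.3121) = 0.9477.
E = 0.9477 / √2 = 0.9477 / 1.41421 = 0.6701 ≈ 0.67.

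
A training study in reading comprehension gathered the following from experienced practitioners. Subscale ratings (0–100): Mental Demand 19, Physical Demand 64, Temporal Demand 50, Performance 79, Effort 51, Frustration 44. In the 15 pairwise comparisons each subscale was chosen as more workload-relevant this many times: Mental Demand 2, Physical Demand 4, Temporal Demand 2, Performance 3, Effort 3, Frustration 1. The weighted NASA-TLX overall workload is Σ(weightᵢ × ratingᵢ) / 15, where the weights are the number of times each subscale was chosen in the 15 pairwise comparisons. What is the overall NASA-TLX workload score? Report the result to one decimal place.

The tallies are the weights (they sum to 15).
Weighted sum = 2·19 + 4·64 + 2·50 + 3·79 + 3·51 + 1·44
            = 38 + 256 + 100 + 237 + 153 + 44 = 828.
Overall workload = 828 / 15 = 55.2000 ≈ 55.2.

55.2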